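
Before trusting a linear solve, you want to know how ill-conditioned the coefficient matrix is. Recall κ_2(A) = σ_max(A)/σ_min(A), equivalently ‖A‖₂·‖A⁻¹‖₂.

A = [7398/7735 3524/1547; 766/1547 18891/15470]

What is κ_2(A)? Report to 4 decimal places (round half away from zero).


M = AᵀA = [18472/15925 1773/637; 1773/637 425533/63700]. tr(M)=38417/4900, det(M)=1/625
char-poly roots: 196/25 and 1/4900
σ_max=√(196/25)=(14/5), σ_min=√(1/4900)=(1/70) → κ = 196.0000

196.0000


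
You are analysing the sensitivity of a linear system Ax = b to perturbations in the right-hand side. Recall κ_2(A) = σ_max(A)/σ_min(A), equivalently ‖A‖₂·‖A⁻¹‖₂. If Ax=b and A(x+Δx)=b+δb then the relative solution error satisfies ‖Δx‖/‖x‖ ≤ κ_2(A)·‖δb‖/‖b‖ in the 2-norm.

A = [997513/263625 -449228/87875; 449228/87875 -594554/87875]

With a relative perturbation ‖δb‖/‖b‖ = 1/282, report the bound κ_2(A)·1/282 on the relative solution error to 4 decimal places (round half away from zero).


0.7479

M = AᵀA = [112451373961/2779925625 -49975267316/926641875; -49975267316/926641875 22212010196/308880625]. tr(M)=12494378629/111197025, det(M)=31561924/111197025
λ_max, λ_min = (12494378629/111197025 ± √156095458956603615241/12364778368850625)/2 = 2809/25, 11236/4447881
κ_2(A) = √(λ_max/λ_min) = √((2809/25) / (11236/4447881)) = 210.9000
κ_2(A)·‖δb‖/‖b‖ = 0.7479


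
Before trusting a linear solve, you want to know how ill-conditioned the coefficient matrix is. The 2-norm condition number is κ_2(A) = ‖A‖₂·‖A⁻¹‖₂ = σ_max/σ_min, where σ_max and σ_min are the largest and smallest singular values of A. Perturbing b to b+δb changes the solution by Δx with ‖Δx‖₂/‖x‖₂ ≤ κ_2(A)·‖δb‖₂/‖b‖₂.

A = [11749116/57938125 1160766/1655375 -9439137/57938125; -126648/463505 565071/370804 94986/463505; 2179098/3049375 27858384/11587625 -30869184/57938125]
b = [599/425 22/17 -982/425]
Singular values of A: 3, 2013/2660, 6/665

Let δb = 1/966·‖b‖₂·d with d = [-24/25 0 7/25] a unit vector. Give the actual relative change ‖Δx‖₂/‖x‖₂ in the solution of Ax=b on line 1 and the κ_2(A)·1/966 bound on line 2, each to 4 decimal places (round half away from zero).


largest singular value 3, smallest 6/665
κ_2(A) = 3 / (6/665) = 332.5000
κ_2(A)·‖δb‖/‖b‖ = 0.3442
solve Ax = b  →  x = [-135.1212 0.2549 -175.7424]
‖b‖₂ = 3.0000 and ‖x‖₂ = 221.6827
δb = ε·‖b‖·d = [-0.0030 0.0000 0.0009]; solving A·Δx = δb gives ‖Δx‖ = 0.3442
realised ‖Δx‖/‖x‖ = 0.0016
realised/bound (from unrounded values) ≈ 0.0045

0.0016
0.3442


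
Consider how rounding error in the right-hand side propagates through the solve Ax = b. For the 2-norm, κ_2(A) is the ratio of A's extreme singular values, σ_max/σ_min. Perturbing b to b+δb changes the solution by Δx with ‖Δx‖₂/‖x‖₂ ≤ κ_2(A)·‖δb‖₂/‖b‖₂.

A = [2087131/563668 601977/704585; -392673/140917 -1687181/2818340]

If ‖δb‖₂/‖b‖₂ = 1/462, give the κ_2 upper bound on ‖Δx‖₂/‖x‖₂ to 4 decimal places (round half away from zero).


0.2976

form AᵀA = [6823189170025/317721614224 95945764140/19857600889; 95945764140/19857600889 345784026529/317721614224] with trace 2132353717/94503752 and determinant 81450625/3024120064
λ_max, λ_min = (2132353717/94503752 ± √284123137543472529/558184946379844)/2 = 361/16, 225625/189007504
κ_2(A) = √(λ_max/λ_min) = √((361/16) / (225625/189007504)) = 137.4800
perturbation bound = 137.4800·1/462 = 0.2976


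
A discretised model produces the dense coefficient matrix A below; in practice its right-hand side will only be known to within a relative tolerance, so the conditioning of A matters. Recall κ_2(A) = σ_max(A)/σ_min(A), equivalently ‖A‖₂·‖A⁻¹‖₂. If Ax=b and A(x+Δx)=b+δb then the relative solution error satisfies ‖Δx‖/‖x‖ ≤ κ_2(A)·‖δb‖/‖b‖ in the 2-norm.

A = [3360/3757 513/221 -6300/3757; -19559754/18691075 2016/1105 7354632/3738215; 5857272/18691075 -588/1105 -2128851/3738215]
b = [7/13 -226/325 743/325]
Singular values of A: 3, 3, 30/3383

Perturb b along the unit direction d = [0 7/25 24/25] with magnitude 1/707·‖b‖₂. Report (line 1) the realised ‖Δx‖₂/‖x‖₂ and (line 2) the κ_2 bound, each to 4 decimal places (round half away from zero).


0.0017
0.4785

largest singular value 3, smallest 30/3383
condition number: 3 ÷ (30/3383) = 338.3000
bound on ‖Δx‖/‖x‖: κ·ε = 338.3000·1/707 = 0.4785
solve Ax = b  →  x = [199.2122 -0.1373 105.7354]
‖b‖ = 2.4495, ‖x‖ = 225.5338
with δb = [0.0000 0.0010 0.0033], A·Δx = δb → ‖Δx‖ = 0.3907
dividing the unrounded norms, ‖Δx‖/‖x‖ = 0.0017
realised/bound (from unrounded values) ≈ 0.0036


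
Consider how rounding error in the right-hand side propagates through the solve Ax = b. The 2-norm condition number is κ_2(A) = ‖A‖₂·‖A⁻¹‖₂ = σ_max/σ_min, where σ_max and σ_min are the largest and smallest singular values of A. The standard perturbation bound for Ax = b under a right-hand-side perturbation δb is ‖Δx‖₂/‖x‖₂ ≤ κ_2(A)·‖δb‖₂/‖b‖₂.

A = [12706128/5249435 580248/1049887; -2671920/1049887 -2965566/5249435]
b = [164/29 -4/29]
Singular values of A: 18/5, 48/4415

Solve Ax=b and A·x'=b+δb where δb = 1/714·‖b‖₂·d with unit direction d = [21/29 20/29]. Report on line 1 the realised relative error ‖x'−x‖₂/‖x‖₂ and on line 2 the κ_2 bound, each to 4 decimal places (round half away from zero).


0.0020
0.4638

σ_max = 18/5, σ_min = 48/4415
κ = σ_max/σ_min = (18/5)/(48/4415) = 331.1250
worst-case relative error ≤ 331.1250 × 1/714 = 0.4638
solve Ax = b  →  x = [-79.6782 359.1870]
‖b‖₂ = 5.6569 and ‖x‖₂ = 367.9183
Δx = A⁻¹·δb where δb = 1/714·5.6569·d; ‖Δx‖ = 0.7287
dividing the unrounded norms, ‖Δx‖/‖x‖ = 0.0020
so the bound overstates the realised error by a factor of ≈ 234.1418 (computed from the unrounded values)


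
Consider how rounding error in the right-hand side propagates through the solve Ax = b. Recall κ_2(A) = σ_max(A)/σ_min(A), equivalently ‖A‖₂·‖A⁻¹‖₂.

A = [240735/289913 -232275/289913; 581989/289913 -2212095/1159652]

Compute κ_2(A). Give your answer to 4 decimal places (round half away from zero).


form AᵀA = [2347127434/497334601 -8941312695/1989338404; -8941312695/1989338404 34062669225/7957353616] with trace 85156609/9461776 and determinant 5625/9461776
char-poly roots: 9 and 625/9461776
σ_max=√9=3, σ_min=√(625/9461776)=(25/3076) → κ = 369.1200

369.1200


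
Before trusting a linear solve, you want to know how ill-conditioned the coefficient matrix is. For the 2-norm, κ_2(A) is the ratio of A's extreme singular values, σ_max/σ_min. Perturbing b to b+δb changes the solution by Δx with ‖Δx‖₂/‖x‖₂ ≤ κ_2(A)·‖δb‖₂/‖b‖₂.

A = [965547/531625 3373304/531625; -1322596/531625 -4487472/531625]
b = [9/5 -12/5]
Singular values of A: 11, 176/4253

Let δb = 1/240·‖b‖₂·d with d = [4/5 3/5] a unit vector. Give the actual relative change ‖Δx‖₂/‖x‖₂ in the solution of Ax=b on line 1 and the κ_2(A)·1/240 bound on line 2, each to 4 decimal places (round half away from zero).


σ_max = 11, σ_min = 176/4253
condition number: 11 ÷ (176/4253) = 265.8125
bound on ‖Δx‖/‖x‖: κ·ε = 265.8125·1/240 = 1.1076
solve Ax = b  →  x = [0.0764 0.2618]
‖b‖₂ = 3.0000 and ‖x‖₂ = 0.2727
with δb = [0.0100 0.0075], A·Δx = δb → ‖Δx‖ = 0.3021
relative error = 1.1076
realised/bound = 1 exactly: the bound is attained for this b and d

1.1076
1.1076


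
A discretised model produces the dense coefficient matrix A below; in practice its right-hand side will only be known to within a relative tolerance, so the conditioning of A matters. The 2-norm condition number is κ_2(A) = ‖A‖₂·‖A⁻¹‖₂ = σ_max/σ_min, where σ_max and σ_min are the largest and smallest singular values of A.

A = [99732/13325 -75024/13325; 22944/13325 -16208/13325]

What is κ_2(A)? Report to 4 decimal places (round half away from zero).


M = AᵀA = [1246032/21125 -934464/21125; -934464/21125 700928/21125]. tr(M)=389392/4225, det(M)=36864/105625
char-poly roots: 2304/25 and 16/4225
so κ_2 = √((2304/25) / (16/4225)) = 156.0000

156.0000


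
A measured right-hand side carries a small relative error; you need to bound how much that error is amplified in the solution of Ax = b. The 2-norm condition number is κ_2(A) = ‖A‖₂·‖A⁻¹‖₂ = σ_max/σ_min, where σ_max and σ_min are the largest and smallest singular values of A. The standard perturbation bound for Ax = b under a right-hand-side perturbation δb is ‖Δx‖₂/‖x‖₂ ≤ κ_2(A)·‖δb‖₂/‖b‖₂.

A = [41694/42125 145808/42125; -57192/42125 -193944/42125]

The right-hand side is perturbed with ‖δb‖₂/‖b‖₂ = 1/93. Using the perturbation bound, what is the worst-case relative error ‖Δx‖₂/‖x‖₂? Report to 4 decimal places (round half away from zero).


AᵀA = [40074516/14196125 137370912/14196125; 137370912/14196125 470993984/14196125]; tr = 4088548/113569, det = 2304/113569
eigenvalues of AᵀA: λ = (tr ± √(tr²−4·det))/2 = 36, 64/113569
so κ_2 = √(36 / (64/113569)) = 252.7500
bound on ‖Δx‖/‖x‖: κ·ε = 252.7500·1/93 = 2.7177

2.7177


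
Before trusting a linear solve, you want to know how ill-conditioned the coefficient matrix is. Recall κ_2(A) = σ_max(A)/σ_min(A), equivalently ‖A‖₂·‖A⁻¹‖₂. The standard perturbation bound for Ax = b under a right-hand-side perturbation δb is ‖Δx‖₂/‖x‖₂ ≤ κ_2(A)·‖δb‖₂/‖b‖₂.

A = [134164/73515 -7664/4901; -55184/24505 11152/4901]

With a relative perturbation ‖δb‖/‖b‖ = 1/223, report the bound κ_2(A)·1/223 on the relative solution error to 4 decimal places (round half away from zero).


AᵀA = [1816297744/216178209 -574893760/72059403; -574893760/72059403 183104000/24019801]; tr = 4119184/257049, det = 102400/257049
eigenvalues of AᵀA: λ = (tr ± √(tr²−4·det))/2 = 16, 6400/257049
σ_max=√16=4, σ_min=√(6400/257049)=(80/507) → κ = 25.3500
worst-case relative error ≤ 25.3500 × 1/223 = 0.1137

0.1137


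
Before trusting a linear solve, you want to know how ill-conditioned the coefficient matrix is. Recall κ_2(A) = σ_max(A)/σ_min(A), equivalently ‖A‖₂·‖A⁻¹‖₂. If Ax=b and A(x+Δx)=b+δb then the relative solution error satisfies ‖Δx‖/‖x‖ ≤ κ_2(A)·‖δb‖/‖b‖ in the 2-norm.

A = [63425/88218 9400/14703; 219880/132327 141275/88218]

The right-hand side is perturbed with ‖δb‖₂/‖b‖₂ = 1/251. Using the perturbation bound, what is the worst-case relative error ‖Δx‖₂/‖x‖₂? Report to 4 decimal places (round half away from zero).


form AᵀA = [1358541025/414448164 107779000/34537347; 107779000/34537347 136920625/46049796] with trace 1540325/246402 and determinant 15625/1971216
char-poly roots: 25/4 and 625/492804
so κ_2 = √((25/4) / (625/492804)) = 70.2000
perturbation bound = 70.2000·1/251 = 0.2797

0.2797


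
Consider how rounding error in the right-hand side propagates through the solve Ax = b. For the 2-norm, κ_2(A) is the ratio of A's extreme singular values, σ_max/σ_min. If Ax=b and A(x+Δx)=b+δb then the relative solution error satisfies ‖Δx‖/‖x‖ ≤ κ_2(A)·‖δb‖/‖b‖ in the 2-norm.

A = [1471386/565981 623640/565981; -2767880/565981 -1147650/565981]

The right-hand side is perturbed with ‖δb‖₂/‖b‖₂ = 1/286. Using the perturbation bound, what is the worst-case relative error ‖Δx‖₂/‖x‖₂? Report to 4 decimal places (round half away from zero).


form AᵀA = [34000472164/1108423849 14166687360/1108423849; 14166687360/1108423849 5903208900/1108423849] with trace 236116456/6558721 and determinant 90000/6558721
λ_max, λ_min = (236116456/6558721 ± √55748619654439936/43016821155841)/2 = 36, 2500/6558721
κ = σ_max/σ_min = 6/(50/2561) = 307.3200
κ_2(A)·‖δb‖/‖b‖ = 1.0745

1.0745


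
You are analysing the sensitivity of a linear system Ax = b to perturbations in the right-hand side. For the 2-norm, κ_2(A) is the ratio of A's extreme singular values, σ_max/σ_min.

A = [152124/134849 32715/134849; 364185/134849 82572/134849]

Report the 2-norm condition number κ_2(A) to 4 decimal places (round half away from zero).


M = AᵀA = [921730329/107599129 207385920/107599129; 207385920/107599129 46676961/107599129]. tr(M)=576090/64009, det(M)=81/64009
solving λ² − 576090/64009·λ + 81/64009 = 0 gives λ = 9, 9/64009
κ_2(A) = √(λ_max/λ_min) = √(9 / (9/64009)) = 253.0000

253.0000


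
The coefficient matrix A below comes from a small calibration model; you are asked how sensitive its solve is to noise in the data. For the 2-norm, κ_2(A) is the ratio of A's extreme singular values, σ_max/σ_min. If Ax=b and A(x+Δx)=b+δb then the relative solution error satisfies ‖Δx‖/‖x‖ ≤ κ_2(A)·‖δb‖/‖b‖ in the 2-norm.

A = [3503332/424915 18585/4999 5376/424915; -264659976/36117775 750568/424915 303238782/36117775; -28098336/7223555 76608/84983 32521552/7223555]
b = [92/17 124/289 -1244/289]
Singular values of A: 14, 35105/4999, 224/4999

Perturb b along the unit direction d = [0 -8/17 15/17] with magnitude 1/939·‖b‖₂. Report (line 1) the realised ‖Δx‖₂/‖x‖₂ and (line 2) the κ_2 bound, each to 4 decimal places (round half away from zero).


0.0018
0.3327

from the listed singular values, σ₁ = 14, σ_n = 224/4999
κ = σ_max/σ_min = 14/(224/4999) = 312.4375
worst-case relative error ≤ 312.4375 × 1/939 = 0.3327
solve Ax = b  →  x = [-31.6344 71.7560 -42.6555]
‖b‖₂ = 6.9282 and ‖x‖₂ = 89.2701
re-solving with b+δb shifts x by Δx of norm 0.1647
dividing the unrounded norms, ‖Δx‖/‖x‖ = 0.0018
realised/bound (from unrounded values) ≈ 0.0055


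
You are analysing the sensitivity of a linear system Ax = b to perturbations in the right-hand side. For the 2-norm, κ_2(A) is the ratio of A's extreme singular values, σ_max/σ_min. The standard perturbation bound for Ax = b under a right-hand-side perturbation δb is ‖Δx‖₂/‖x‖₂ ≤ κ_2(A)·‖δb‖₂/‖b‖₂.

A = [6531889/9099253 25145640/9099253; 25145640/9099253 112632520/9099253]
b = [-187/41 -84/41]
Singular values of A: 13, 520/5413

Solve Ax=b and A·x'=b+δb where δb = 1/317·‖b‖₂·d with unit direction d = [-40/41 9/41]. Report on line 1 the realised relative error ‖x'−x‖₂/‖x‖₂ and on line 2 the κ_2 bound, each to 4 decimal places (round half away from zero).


0.0039
0.4269

largest singular value 13, smallest 520/5413
condition number: 13 ÷ (520/5413) = 135.3250
κ_2(A)·‖δb‖/‖b‖ = 0.4269
solve Ax = b  →  x = [-40.6735 8.9150]
2-norm of b is 5.0000; of x, 41.6391
re-solving with b+δb shifts x by Δx of norm 0.1642
realised ‖Δx‖/‖x‖ = 0.0039
realised/bound (from unrounded values) ≈ 0.0092


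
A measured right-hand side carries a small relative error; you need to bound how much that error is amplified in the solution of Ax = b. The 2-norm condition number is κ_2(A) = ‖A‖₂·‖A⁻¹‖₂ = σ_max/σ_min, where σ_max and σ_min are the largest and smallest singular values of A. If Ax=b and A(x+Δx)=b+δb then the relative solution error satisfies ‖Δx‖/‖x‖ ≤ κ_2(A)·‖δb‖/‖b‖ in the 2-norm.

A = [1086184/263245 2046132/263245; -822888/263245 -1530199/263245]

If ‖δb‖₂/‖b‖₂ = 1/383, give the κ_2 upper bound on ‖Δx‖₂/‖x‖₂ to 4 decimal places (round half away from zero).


1.0108

M = AᵀA = [74277613696/2771917201 139266329400/2771917201; 139266329400/2771917201 261126605641/2771917201]. tr(M)=1160568233/9591409, det(M)=937024/9591409
λ_max, λ_min = (1160568233/9591409 ± √1346882673927035025/91995126605281)/2 = 121, 7744/9591409
so κ_2 = √(121 / (7744/9591409)) = 387.1250
bound on ‖Δx‖/‖x‖: κ·ε = 387.1250·1/383 = 1.0108


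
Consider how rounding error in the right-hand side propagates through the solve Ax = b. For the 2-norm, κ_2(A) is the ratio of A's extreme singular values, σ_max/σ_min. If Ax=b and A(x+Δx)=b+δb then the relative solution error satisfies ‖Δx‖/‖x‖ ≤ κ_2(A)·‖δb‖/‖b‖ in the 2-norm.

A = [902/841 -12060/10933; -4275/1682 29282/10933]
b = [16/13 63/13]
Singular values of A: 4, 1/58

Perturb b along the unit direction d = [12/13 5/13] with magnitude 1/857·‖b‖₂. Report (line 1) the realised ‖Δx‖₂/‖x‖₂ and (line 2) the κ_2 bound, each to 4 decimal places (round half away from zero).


0.0019
0.2707

σ_max = 4, σ_min = 1/58
κ = σ_max/σ_min = 4/(1/58) = 232.0000
bound on ‖Δx‖/‖x‖: κ·ε = 232.0000·1/857 = 0.2707
solve Ax = b  →  x = [125.3103 120.7241]
‖b‖₂ = 5.0000 and ‖x‖₂ = 174.0029
δb = ε·‖b‖·d = [0.0054 0.0022]; solving A·Δx = δb gives ‖Δx‖ = 0.3384
relative error = 0.0019
so the bound overstates the realised error by a factor of ≈ 139.2023 (computed from the unrounded values)


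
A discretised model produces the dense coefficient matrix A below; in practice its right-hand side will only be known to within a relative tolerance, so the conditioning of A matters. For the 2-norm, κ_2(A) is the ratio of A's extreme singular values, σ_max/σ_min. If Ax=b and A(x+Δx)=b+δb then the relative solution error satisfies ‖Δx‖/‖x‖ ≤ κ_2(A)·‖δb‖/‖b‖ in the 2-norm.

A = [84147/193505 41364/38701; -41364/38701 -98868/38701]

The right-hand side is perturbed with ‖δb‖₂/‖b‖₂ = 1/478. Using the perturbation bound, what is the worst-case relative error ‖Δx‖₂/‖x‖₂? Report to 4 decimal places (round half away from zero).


AᵀA = [295001361/221563225 141588972/44312645; 141588972/44312645 67963680/8862529]; tr = 11799369/1311025, det = 1296/1311025
char-poly roots: 9 and 144/1311025
κ = σ_max/σ_min = 3/(12/1145) = 286.2500
perturbation bound = 286.2500·1/478 = 0.5988

0.5988


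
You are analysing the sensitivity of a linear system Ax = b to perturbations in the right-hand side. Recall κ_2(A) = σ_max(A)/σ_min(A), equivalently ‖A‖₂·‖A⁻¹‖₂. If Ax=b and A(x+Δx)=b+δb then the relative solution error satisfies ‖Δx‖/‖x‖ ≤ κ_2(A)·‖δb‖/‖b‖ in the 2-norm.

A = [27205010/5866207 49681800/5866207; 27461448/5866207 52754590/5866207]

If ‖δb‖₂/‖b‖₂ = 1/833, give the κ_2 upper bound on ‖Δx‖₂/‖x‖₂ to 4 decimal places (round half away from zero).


0.1143

AᵀA = [1776746367844/40918412089 3329739947520/40918412089; 3329739947520/40918412089 6244147464100/40918412089]; tr = 27753957896/141586201, det = 600250000/141586201
eigenvalues of AᵀA: λ = (tr ± √(tr²−4·det))/2 = 196, 3062500/141586201
σ_max=√196=14, σ_min=√(3062500/141586201)=(1750/11899) → κ = 95.1920
κ_2(A)·‖δb‖/‖b‖ = 0.1143


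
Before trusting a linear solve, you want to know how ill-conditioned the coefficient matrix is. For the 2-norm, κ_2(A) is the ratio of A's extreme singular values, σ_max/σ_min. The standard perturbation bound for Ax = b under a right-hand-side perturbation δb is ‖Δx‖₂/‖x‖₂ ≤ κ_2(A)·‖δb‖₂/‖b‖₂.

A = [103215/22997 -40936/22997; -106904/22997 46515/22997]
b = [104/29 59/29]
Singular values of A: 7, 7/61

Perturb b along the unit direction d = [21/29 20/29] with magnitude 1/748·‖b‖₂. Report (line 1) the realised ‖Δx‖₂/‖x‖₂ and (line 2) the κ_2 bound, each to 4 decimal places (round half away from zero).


largest singular value 7, smallest 7/61
condition number: 7 ÷ (7/61) = 61.0000
perturbation bound = 61.0000·1/748 = 0.0816
solve Ax = b  →  x = [13.5385 32.1209]
2-norm of b is 4.1231; of x, 34.8574
δb = ε·‖b‖·d = [0.0040 0.0038]; solving A·Δx = δb gives ‖Δx‖ = 0.0480
dividing the unrounded norms, ‖Δx‖/‖x‖ = 0.0014
tightness: 0.0014 against a bound of 0.0816 (unrounded ratio ≈ 0.0169)

0.0014
0.0816


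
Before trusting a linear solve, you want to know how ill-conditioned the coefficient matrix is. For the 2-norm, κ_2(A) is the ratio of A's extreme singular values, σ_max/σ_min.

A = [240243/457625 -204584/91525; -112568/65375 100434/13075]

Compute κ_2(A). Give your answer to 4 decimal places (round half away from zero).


366.1000

AᵀA = [1085796601/335073025 -965003112/67014605; -965003112/67014605 857787268/13402921]; tr = 22530478301/335073025, det = 11303044/335073025
solving λ² − 22530478301/335073025·λ + 11303044/335073025 = 0 gives λ = 1681/25, 6724/13402921
κ = σ_max/σ_min = (41/5)/(82/3661) = 366.1000


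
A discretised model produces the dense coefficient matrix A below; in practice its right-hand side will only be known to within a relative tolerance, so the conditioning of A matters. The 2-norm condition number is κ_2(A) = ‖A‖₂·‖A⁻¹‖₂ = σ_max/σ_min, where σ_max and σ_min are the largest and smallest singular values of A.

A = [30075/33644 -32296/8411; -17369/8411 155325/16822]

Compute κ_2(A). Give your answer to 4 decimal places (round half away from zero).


M = AᵀA = [33913729/6697744 -18837225/837218; -18837225/837218 167443681/1674436]. tr(M)=703688453/6697744, det(M)=2825761/26790976
char-poly roots: 1681/16 and 1681/1674436
κ = σ_max/σ_min = (41/4)/(41/1294) = 323.5000

323.5000


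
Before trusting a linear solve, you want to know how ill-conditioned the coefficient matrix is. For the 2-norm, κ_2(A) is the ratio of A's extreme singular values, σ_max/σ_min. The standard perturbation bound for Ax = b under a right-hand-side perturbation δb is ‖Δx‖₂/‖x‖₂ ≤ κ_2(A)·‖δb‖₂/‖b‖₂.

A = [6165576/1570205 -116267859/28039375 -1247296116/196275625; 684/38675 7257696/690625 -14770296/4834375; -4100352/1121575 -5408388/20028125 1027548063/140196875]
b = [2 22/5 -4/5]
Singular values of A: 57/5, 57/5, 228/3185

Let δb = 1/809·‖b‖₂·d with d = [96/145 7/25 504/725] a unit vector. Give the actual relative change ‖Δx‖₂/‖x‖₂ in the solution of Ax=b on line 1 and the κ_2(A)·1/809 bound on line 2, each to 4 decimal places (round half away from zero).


0.0030
0.1968

σ_max = 57/5, σ_min = 228/3185
κ = σ_max/σ_min = (57/5)/(228/3185) = 159.2500
perturbation bound = 159.2500·1/809 = 0.1968
solve Ax = b  →  x = [24.7343 3.9748 12.3748]
‖b‖₂ = 4.8990 and ‖x‖₂ = 27.9414
with δb = [0.0040 0.0017 0.0042], A·Δx = δb → ‖Δx‖ = 0.0846
relative error = 0.0030
so the bound overstates the realised error by a factor of ≈ 65.0199 (computed from the unrounded values)


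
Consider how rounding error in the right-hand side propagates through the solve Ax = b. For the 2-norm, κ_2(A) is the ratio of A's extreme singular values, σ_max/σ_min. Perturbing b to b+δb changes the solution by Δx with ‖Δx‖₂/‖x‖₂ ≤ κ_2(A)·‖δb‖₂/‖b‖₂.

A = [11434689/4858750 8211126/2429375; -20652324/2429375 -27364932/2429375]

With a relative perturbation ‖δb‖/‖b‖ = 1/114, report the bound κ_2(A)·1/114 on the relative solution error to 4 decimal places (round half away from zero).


0.8524

M = AᵀA = [2938921694289/37771922500 979352444763/9442980625; 979352444763/9442980625 1306019349684/9442980625]. tr(M)=326519963721/1510876900, det(M)=1867795524/377719225
λ_max, λ_min = (326519963721/1510876900 ± √106570134562584996236241/2282749006953610000)/2 = 21609/100, 345744/15108769
κ_2(A) = √(λ_max/λ_min) = √((21609/100) / (345744/15108769)) = 97.1750
bound on ‖Δx‖/‖x‖: κ·ε = 97.1750·1/114 = 0.8524


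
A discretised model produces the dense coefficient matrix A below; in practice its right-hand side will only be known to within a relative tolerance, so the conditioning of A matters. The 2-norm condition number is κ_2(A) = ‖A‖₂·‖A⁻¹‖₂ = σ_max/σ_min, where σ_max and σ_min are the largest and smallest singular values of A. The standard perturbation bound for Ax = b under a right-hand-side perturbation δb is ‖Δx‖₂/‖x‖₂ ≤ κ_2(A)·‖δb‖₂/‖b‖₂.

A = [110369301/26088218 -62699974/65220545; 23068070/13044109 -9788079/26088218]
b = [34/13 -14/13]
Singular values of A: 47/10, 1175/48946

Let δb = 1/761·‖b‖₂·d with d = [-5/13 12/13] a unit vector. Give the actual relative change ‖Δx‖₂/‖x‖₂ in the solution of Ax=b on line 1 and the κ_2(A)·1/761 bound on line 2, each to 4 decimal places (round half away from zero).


0.0019
0.2573

from the listed singular values, σ₁ = 47/10, σ_n = 1175/48946
κ_2(A) = (47/10) / (1175/48946) = 195.7840
κ_2(A)·‖δb‖/‖b‖ = 0.2573
solve Ax = b  →  x = [-17.8729 -81.3737]
‖b‖ = 2.8284, ‖x‖ = 83.3134
with δb = [-0.0014 0.0034], A·Δx = δb → ‖Δx‖ = 0.1548
dividing the unrounded norms, ‖Δx‖/‖x‖ = 0.0019
tightness: 0.0019 against a bound of 0.2573 (unrounded ratio ≈ 0.0072)


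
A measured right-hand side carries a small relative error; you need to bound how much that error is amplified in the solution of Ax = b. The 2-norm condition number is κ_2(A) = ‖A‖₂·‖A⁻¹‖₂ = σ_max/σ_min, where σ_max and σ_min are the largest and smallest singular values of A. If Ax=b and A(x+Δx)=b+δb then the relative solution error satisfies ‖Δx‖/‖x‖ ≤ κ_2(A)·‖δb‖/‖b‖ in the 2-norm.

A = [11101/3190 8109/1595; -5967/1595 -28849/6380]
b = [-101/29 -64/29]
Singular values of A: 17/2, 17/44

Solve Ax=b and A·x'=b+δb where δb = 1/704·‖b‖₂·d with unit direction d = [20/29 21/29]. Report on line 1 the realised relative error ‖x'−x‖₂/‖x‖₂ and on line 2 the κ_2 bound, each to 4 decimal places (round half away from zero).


σ_max = 17/2, σ_min = 17/44
κ_2(A) = (17/2) / (17/44) = 22.0000
worst-case relative error ≤ 22.0000 × 1/704 = 0.0313
solve Ax = b  →  x = [8.2118 -6.3059]
‖b‖ = 4.1231, ‖x‖ = 10.3536
δb = ε·‖b‖·d = [0.0040 0.0042]; solving A·Δx = δb gives ‖Δx‖ = 0.0152
realised ‖Δx‖/‖x‖ = 0.0015
tightness: 0.0015 against a bound of 0.0313 (unrounded ratio ≈ 0.0469)

0.0015
0.0313


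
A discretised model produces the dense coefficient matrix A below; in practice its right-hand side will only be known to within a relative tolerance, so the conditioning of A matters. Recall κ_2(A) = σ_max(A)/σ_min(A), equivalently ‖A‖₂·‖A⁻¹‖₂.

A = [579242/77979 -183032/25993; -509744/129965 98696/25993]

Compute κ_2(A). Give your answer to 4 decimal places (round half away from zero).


M = AᵀA = [37116203716/526014225 -2356498928/35067615; -2356498928/35067615 149624960/2337841]. tr(M)=70781819716/526014225, det(M)=181063936/526014225
char-poly roots: 3364/25 and 53824/21040569
κ = σ_max/σ_min = (58/5)/(232/4587) = 229.3500

229.3500


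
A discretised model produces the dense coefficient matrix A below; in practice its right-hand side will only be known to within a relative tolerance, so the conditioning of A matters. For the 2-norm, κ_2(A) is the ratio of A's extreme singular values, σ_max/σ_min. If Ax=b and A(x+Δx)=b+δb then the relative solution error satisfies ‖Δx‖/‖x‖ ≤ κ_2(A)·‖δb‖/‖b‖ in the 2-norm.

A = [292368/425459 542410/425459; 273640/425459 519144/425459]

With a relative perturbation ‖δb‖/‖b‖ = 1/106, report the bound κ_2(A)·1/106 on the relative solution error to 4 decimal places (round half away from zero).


2.0354

AᵀA = [659776/744769 1236960/744769; 1236960/744769 2319364/744769]; tr = 2979140/744769, det = 256/744769
λ_max, λ_min = (2979140/744769 ± √8874512496144/554680863361)/2 = 4, 64/744769
σ_max=√4=2, σ_min=√(64/744769)=(8/863) → κ = 215.7500
perturbation bound = 215.7500·1/106 = 2.0354


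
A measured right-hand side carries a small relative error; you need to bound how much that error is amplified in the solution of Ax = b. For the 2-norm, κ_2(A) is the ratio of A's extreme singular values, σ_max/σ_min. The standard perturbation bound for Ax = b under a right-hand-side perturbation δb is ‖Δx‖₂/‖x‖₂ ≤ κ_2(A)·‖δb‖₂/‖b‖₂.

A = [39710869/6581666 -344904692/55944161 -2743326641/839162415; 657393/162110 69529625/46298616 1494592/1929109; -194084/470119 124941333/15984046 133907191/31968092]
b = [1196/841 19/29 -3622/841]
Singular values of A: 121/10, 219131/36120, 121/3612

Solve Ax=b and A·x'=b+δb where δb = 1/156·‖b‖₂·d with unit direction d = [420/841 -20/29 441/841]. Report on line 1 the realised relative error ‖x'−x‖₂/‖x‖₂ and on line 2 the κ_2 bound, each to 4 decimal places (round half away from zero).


0.0147
2.3154

from the listed singular values, σ₁ = 121/10, σ_n = 121/3612
κ_2(A) = (121/10) / (121/3612) = 361.2000
worst-case relative error ≤ 361.2000 × 1/156 = 2.3154
solve Ax = b  →  x = [-0.0250 27.7701 -52.8521]
2-norm of b is 4.5826; of x, 59.7036
re-solving with b+δb shifts x by Δx of norm 0.8769
dividing the unrounded norms, ‖Δx‖/‖x‖ = 0.0147
tightness: 0.0147 against a bound of 2.3154 (unrounded ratio ≈ 0.0063)


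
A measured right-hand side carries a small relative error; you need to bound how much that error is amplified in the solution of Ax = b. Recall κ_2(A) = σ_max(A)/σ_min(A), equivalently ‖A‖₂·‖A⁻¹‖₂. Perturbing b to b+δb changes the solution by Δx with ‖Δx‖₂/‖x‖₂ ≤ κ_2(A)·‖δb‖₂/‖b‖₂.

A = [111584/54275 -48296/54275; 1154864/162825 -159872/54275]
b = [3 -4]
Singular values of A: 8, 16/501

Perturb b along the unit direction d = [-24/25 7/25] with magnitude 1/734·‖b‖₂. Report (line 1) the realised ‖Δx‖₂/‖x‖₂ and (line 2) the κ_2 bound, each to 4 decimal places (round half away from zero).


0.0017
0.3413

σ_max = 8, σ_min = 16/501
condition number: 8 ÷ (16/501) = 250.5000
worst-case relative error ≤ 250.5000 × 1/734 = 0.3413
solve Ax = b  →  x = [-48.5192 -115.4712]
2-norm of b is 5.0000; of x, 125.2506
with δb = [-0.0065 0.0019], A·Δx = δb → ‖Δx‖ = 0.2133
relative error = 0.0017
realised/bound (from unrounded values) ≈ 0.0050


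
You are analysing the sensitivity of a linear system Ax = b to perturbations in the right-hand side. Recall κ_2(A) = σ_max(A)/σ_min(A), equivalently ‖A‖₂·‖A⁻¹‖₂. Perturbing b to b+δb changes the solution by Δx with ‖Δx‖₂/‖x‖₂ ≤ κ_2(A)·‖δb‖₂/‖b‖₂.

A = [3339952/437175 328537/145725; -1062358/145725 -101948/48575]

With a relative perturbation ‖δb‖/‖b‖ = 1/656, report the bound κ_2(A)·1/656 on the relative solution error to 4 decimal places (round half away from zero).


form AᵀA = [5068423316/45451125 492757496/15150375; 492757496/15150375 47913701/5050125] with trace 43997173/363609 and determinant 58564/363609
solving λ² − 43997173/363609·λ + 58564/363609 = 0 gives λ = 121, 484/363609
so κ_2 = √(121 / (484/363609)) = 301.5000
bound on ‖Δx‖/‖x‖: κ·ε = 301.5000·1/656 = 0.4596

0.4596


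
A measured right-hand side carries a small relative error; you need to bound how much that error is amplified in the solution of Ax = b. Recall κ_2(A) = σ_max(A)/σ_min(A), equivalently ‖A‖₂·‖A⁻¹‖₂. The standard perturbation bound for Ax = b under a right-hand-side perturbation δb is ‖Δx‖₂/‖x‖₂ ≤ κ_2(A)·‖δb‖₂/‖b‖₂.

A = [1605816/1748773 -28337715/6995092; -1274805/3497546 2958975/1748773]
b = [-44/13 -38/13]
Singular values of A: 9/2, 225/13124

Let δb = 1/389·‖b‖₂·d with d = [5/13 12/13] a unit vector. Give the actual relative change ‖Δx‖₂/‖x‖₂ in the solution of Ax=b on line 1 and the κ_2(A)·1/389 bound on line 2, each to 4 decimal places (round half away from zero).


0.0029
0.6748

from the listed singular values, σ₁ = 9/2, σ_n = 225/13124
κ = σ_max/σ_min = (9/2)/(225/13124) = 262.4800
bound on ‖Δx‖/‖x‖: κ·ε = 262.4800·1/389 = 0.6748
solve Ax = b  →  x = [-227.7225 -50.7820]
2-norm of b is 4.4721; of x, 233.3160
δb = ε·‖b‖·d = [0.0044 0.0106]; solving A·Δx = δb gives ‖Δx‖ = 0.6706
realised ‖Δx‖/‖x‖ = 0.0029
realised/bound (from unrounded values) ≈ 0.0043


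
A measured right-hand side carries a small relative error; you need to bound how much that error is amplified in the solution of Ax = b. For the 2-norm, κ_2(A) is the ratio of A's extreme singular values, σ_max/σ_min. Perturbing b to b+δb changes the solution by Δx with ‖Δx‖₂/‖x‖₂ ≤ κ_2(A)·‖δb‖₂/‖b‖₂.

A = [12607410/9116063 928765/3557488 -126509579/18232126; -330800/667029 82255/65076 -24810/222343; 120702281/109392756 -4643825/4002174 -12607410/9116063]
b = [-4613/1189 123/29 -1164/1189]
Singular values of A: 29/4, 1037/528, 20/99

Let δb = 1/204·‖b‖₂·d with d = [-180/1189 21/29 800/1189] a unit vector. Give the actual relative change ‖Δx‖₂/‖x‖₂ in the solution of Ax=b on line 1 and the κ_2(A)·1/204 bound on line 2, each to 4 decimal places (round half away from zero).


0.0095
0.1759

σ_max = 29/4, σ_min = 20/99
condition number: (29/4) ÷ (20/99) = 35.8875
κ_2(A)·‖δb‖/‖b‖ = 0.1759
solve Ax = b  →  x = [11.9610 8.3360 3.2567]
2-norm of b is 5.8310; of x, 14.9385
Δx = A⁻¹·δb where δb = 1/204·5.8310·d; ‖Δx‖ = 0.1415
realised ‖Δx‖/‖x‖ = 0.0095
so the bound overstates the realised error by a factor of ≈ 18.5741 (computed from the unrounded values)


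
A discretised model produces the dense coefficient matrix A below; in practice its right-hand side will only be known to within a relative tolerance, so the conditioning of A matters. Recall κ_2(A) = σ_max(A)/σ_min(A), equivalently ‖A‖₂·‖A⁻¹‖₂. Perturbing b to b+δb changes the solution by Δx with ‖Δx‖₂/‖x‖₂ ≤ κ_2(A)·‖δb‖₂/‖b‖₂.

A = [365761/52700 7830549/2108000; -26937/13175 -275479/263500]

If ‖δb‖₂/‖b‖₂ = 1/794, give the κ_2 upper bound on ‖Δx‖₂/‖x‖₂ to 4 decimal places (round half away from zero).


form AᵀA = [232625185/4443664 4962508677/177746560; 4962508677/177746560 105878997001/7109862400] with trace 1654253609/24601600 and determinant 2825761/24601600
solving λ² − 1654253609/24601600·λ + 2825761/24601600 = 0 gives λ = 1681/25, 1681/984064
κ = σ_max/σ_min = (41/5)/(41/992) = 198.4000
bound on ‖Δx‖/‖x‖: κ·ε = 198.4000·1/794 = 0.2499

0.2499


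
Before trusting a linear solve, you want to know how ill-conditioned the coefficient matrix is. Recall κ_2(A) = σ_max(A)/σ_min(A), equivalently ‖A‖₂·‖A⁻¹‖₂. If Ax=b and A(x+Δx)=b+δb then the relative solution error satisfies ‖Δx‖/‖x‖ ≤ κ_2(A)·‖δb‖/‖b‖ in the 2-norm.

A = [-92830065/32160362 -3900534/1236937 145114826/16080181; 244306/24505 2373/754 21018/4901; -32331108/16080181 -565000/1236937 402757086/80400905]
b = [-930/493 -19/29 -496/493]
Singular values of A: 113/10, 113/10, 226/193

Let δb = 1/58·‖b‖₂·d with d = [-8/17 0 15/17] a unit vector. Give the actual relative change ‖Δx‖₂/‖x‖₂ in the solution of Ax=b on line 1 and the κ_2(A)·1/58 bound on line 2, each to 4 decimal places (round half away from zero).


largest singular value 113/10, smallest 226/193
condition number: (113/10) ÷ (226/193) = 9.6500
κ_2(A)·‖δb‖/‖b‖ = 0.1664
solve Ax = b  →  x = [0.0073 0.0340 -0.1948]
‖b‖ = 2.2361, ‖x‖ = 0.1979
Δx = A⁻¹·δb where δb = 1/58·2.2361·d; ‖Δx‖ = 0.0329
relative error = 0.1664
realised/bound = 1 exactly: the bound is attained for this b and d

0.1664
0.1664


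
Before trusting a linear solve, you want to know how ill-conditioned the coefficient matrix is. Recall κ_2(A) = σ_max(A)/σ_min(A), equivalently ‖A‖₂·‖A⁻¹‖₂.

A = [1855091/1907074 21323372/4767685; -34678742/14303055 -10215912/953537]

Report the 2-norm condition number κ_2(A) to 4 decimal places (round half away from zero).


335.4375

AᵀA = [33045959620849/4842068220900 815799151426/26900379005; 815799151426/26900379005 18129039309136/134501895025]; tr = 81581365229/576093780, det = 3208542736/18002930625
λ_max, λ_min = (81581365229/576093780 ± √166382063866845419458369/8297101083867210000)/2 = 14161/100, 906304/720117225
σ_max=√(14161/100)=(119/10), σ_min=√(906304/720117225)=(952/26835) → κ = 335.4375


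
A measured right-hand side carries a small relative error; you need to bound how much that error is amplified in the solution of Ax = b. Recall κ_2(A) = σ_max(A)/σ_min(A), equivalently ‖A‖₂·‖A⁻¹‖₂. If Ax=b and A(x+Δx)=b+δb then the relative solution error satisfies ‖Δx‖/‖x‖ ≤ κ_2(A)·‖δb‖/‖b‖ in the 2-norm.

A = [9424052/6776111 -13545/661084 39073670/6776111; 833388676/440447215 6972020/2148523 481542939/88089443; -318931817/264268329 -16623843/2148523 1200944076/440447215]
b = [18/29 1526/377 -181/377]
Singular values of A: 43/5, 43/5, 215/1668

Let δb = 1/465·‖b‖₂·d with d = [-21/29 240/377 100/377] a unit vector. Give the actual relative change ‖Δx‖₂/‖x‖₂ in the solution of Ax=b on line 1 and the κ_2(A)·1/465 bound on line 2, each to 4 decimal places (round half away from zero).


σ_max = 43/5, σ_min = 215/1668
condition number: (43/5) ÷ (215/1668) = 66.7200
worst-case relative error ≤ 66.7200 × 1/465 = 0.1435
solve Ax = b  →  x = [-14.6422 3.6329 3.6521]
‖b‖ = 4.1231, ‖x‖ = 15.5219
re-solving with b+δb shifts x by Δx of norm 0.0688
realised ‖Δx‖/‖x‖ = 0.0044
realised/bound (from unrounded values) ≈ 0.0309

0.0044
0.1435


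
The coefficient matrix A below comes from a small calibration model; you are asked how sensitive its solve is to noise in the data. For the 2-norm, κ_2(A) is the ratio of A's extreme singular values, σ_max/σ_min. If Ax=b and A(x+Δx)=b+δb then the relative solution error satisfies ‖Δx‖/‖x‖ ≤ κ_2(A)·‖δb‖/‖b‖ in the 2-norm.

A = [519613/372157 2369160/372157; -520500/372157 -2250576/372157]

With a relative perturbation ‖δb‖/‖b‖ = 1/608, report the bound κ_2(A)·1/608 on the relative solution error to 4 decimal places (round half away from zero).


AᵀA = [643184209/164685889 2856683880/164685889; 2856683880/164685889 12696803136/164685889]; tr = 7935745/97969, det = 20736/97969
λ_max, λ_min = (7935745/97969 ± √62967922764289/9597924961)/2 = 81, 256/97969
κ_2(A) = √(λ_max/λ_min) = √(81 / (256/97969)) = 176.0625
perturbation bound = 176.0625·1/608 = 0.2896

0.2896


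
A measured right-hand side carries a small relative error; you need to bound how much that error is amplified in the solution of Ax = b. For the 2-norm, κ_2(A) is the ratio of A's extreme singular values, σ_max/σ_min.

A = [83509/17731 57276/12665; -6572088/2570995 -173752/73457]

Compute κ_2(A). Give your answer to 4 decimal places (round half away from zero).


M = AᵀA = [656801035321/22872025225 3574026396/130697287; 3574026396/130697287 12158056144/466776025]. tr(M)=1489352897/27196225, det(M)=119946304/679905625
λ_max, λ_min = (1489352897/27196225 ± √88706004717394089/29585386170025)/2 = 1369/25, 87616/27196225
so κ_2 = √((1369/25) / (87616/27196225)) = 130.3750

130.3750


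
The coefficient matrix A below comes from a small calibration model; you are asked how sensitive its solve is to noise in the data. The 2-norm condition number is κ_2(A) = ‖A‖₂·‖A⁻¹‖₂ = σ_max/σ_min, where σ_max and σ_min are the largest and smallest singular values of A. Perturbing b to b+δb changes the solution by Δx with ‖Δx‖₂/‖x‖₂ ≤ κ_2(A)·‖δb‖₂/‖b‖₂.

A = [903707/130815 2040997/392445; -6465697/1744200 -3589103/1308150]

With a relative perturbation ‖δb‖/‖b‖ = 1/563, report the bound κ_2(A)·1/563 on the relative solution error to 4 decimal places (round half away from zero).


0.5248

AᵀA = [5823340090729/94740840000 3275570182871/71055630000; 3275570182871/71055630000 1842566846029/53291722500]; tr = 3275645214121/34106702400, det = 144120025/1364268096
solving λ² − 3275645214121/34106702400·λ + 144120025/1364268096 = 0 gives λ = 2401/25, 1500625/1364268096
κ_2(A) = √(λ_max/λ_min) = √((2401/25) / (1500625/1364268096)) = 295.4880
bound on ‖Δx‖/‖x‖: κ·ε = 295.4880·1/563 = 0.5248
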